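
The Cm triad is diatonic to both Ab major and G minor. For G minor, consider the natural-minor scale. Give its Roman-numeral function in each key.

iii in Ab major; iv in G minor

The scale of Ab major is Ab Bb C Db Eb F G; C is degree 3, and the triad built there (C-Eb-G) is minor, so it is iii.
The scale of G minor (natural minor) is G A Bb C D Eb F; C is degree 4, and the triad built there (C-Eb-G) is minor, so it is iv.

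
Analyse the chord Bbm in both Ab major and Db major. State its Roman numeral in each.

ii in Ab major; vi in Db major

The scale of Ab major is Ab Bb C Db Eb F G; Bb is degree 2, and the triad built there (Bb-Db-F) is minor, so it is ii.
The scale of Db major is Db Eb F Gb Ab Bb C; Bb is degree 6, and the triad built there (Bb-Db-F) is minor, so it is vi.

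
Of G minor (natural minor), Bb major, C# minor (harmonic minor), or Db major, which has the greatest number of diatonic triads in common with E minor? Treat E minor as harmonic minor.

Triads of E minor (harmonic minor): Em (i), F#dim (ii°), Gaug (III+), Am (iv), B (V), C (VI), D#dim (vii°).
G minor (natural minor) shares 0: none.
Bb major shares 0: none.
C# minor (harmonic minor) shares 1: D#dim.
Db major shares 0: none.
The most common triads (1) are shared with C# minor.

C# minor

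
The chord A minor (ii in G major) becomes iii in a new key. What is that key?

F major

The numeral iii denotes a minor triad on scale degree 3. With A on degree 3, the tonic of the new key is F.
Degree 3 carries a minor triad in major keys, so the destination is F major.
Check: the diatonic triads of F major are F (I), Gm (ii), Am (iii), Bb (IV), C (V), Dm (vi), Edim (vii°) — A minor is indeed iii.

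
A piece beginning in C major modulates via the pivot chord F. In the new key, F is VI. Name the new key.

The numeral VI denotes a major triad on scale degree 6. With F on degree 6, the tonic of the new key is A.
Degree 6 carries a major triad in minor keys, so the destination is A minor.
Check: the diatonic triads of A minor (natural minor) are Am (i), Bdim (ii°), C (III), Dm (iv), Em (v), F (VI), G (VII) — F is indeed VI.

A minor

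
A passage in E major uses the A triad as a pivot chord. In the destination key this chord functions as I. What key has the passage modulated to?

A major

The numeral I denotes a major triad on scale degree 1. With A on degree 1, the tonic of the new key is A.
Degree 1 carries a major triad in major keys, so the destination is A major.
Check: the diatonic triads of A major are A (I), Bm (ii), C♯m (iii), D (IV), E (V), F♯m (vi), G♯dim (vii°) — A is indeed I.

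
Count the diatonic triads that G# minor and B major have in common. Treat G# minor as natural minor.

Diatonic triads of G# minor (natural minor): G#m (i), A#dim (ii°), B (III), C#m (iv), D#m (v), E (VI), F# (VII).
Diatonic triads of B major: B (I), C#m (ii), D#m (iii), E (IV), F# (V), G#m (vi), A#dim (vii°).
Matching root and quality in both lists: G#m, A#dim, B, C#m, D#m, E, F#.
That gives 7 common triads.

7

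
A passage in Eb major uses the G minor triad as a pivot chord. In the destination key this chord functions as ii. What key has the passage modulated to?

F major

The numeral ii denotes a minor triad on scale degree 2. With G on degree 2, the tonic of the new key is F.
Degree 2 carries a minor triad in major keys, so the destination is F major.
Check: the diatonic triads of F major are F (I), Gm (ii), Am (iii), Bb (IV), C (V), Dm (vi), Edim (vii°) — G minor is indeed ii.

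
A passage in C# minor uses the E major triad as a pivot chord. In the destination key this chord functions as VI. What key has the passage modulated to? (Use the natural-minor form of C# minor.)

G# minor

The numeral VI denotes a major triad on scale degree 6. With E on degree 6, the tonic of the new key is G#.
Degree 6 carries a major triad in minor keys, so the destination is G# minor.
Check: the diatonic triads of G# minor (natural minor) are G#m (i), A#dim (ii°), B (III), C#m (iv), D#m (v), E (VI), F# (VII) — E major is indeed VI.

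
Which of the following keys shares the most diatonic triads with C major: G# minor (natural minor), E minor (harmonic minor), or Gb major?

E minor

Triads of C major: C (I), Dm (ii), Em (iii), F (IV), G (V), Am (vi), Bdim (vii°).
G# minor (natural minor) shares 0: none.
E minor (harmonic minor) shares 3: C, Em, Am.
Gb major shares 0: none.
The most common triads (3) are shared with E minor.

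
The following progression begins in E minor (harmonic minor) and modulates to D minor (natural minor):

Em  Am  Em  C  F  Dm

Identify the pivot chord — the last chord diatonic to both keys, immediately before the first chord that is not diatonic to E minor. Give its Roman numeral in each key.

Chords diatonic to E minor: Em, F#dim, Gaug, Am, B, C, D#dim.
Reading the progression, the first chord not in that set is F, so the modulation leaves E minor there.
The chord immediately before F is C, which is diatonic to both keys: VI in E minor and VII in D minor.

C — VI in E minor, VII in D minor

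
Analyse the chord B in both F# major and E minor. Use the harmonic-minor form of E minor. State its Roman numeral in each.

The scale of F# major is F# G# A# B C# D# E#; B is degree 4, and the triad built there (B-D#-F#) is major, so it is IV.
The scale of E minor (harmonic minor) is E F# G A B C D#; B is degree 5, and the triad built there (B-D#-F#) is major, so it is V.

IV in F# major; V in E minor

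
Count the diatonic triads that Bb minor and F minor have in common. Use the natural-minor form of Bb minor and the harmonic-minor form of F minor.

3

Diatonic triads of Bb minor (natural minor): Bb minor (i), C diminished (ii°), Db major (III), Eb minor (iv), F minor (v), Gb major (VI), Ab major (VII).
Diatonic triads of F minor (harmonic minor): F minor (i), G diminished (ii°), Ab augmented (III+), Bb minor (iv), C major (V), Db major (VI), E diminished (vii°).
Matching root and quality in both lists: Bb minor, Db major, F minor.
That gives 3 common triads.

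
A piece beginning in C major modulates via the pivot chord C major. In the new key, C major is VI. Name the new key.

The numeral VI denotes a major triad on scale degree 6. With C on degree 6, the tonic of the new key is E.
Degree 6 carries a major triad in minor keys, so the destination is E minor.
Check: the diatonic triads of E minor (natural minor) are Em (i), F#dim (ii°), G (III), Am (iv), Bm (v), C (VI), D (VII) — C major is indeed VI.

E minor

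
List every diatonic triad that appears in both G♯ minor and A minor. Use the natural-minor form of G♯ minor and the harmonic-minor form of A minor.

E

Triads in G♯ minor (natural minor): G♯ minor (i), A♯ diminished (ii°), B major (III), C♯ minor (iv), D♯ minor (v), E major (VI), F♯ major (VII).
Triads in A minor (harmonic minor): A minor (i), B diminished (ii°), C augmented (III+), D minor (iv), E major (V), F major (VI), G♯ diminished (vii°).
Shared triads with their functions: E major (VI in G♯ minor, V in A minor).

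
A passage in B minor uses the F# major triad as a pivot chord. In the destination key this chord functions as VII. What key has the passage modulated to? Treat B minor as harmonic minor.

The numeral VII denotes a major triad on scale degree 7. With F# on degree 7, the tonic of the new key is G#.
Degree 7 carries a major triad in natural-minor keys, so the destination is G# minor.
Check: the diatonic triads of G# minor (natural minor) are G#m (i), A#dim (ii°), B (III), C#m (iv), D#m (v), E (VI), F# (VII) — F# major is indeed VII.

G# minor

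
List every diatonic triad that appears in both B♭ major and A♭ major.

Triads in B♭ major: B♭ (I), Cm (ii), Dm (iii), E♭ (IV), F (V), Gm (vi), Adim (vii°).
Triads in A♭ major: A♭ (I), B♭m (ii), Cm (iii), D♭ (IV), E♭ (V), Fm (vi), Gdim (vii°).
Shared triads with their functions: Cm (ii in B♭ major, iii in A♭ major); E♭ (IV in B♭ major, V in A♭ major).

Cm, E♭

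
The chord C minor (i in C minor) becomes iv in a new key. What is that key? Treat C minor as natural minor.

The numeral iv denotes a minor triad on scale degree 4. With C on degree 4, the tonic of the new key is G.
Degree 4 carries a minor triad in minor keys, so the destination is G minor.
Check: the diatonic triads of G minor (natural minor) are Gm (i), Adim (ii°), Bb (III), Cm (iv), Dm (v), Eb (VI), F (VII) — C minor is indeed iv.

G minor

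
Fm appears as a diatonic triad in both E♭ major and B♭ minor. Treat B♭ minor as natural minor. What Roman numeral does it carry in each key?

ii in E♭ major; v in B♭ minor

The scale of E♭ major is E♭ F G A♭ B♭ C D; F is degree 2, and the triad built there (F-A♭-C) is minor, so it is ii.
The scale of B♭ minor (natural minor) is B♭ C D♭ E♭ F G♭ A♭; F is degree 5, and the triad built there (F-A♭-C) is minor, so it is v.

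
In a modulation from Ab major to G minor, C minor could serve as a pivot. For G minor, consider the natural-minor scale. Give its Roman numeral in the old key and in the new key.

The scale of Ab major is Ab Bb C Db Eb F G; C is degree 3, and the triad built there (C-Eb-G) is minor, so it is iii.
The scale of G minor (natural minor) is G A Bb C D Eb F; C is degree 4, and the triad built there (C-Eb-G) is minor, so it is iv.

iii in Ab major; iv in G minor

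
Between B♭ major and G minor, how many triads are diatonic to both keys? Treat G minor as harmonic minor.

Diatonic triads of B♭ major: B♭ (I), Cm (ii), Dm (iii), E♭ (IV), F (V), Gm (vi), Adim (vii°).
Diatonic triads of G minor (harmonic minor): Gm (i), Adim (ii°), B♭aug (III+), Cm (iv), D (V), E♭ (VI), F♯dim (vii°).
Matching root and quality in both lists: Cm, E♭, Gm, Adim.
That gives 4 common triads.

4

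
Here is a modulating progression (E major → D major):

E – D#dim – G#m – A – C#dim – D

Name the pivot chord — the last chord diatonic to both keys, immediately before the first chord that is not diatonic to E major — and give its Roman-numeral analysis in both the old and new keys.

Chords diatonic to E major: E, F#m, G#m, A, B, C#m, D#dim.
Reading the progression, the first chord not in that set is C#dim, so the modulation leaves E major there.
The chord immediately before C#dim is A, which is diatonic to both keys: IV in E major and V in D major.

A — IV in E major, V in D major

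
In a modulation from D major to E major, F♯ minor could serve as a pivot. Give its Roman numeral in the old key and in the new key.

iii in D major; ii in E major

The scale of D major is D E F♯ G A B C♯; F♯ is degree 3, and the triad built there (F♯-A-C♯) is minor, so it is iii.
The scale of E major is E F♯ G♯ A B C♯ D♯; F♯ is degree 2, and the triad built there (F♯-A-C♯) is minor, so it is ii.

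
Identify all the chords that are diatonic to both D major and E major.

F#m, A

Triads in D major: D major (I), E minor (ii), F# minor (iii), G major (IV), A major (V), B minor (vi), C# diminished (vii°).
Triads in E major: E major (I), F# minor (ii), G# minor (iii), A major (IV), B major (V), C# minor (vi), D# diminished (vii°).
Shared triads with their functions: F# minor (iii in D major, ii in E major); A major (V in D major, IV in E major).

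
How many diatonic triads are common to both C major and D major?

2

Diatonic triads of C major: C (I), Dm (ii), Em (iii), F (IV), G (V), Am (vi), Bdim (vii°).
Diatonic triads of D major: D (I), Em (ii), F#m (iii), G (IV), A (V), Bm (vi), C#dim (vii°).
Matching root and quality in both lists: Em, G.
That gives 2 common triads.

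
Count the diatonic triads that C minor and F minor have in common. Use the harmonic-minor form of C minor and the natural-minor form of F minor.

Diatonic triads of C minor (harmonic minor): C minor (i), D diminished (ii°), E♭ augmented (III+), F minor (iv), G major (V), A♭ major (VI), B diminished (vii°).
Diatonic triads of F minor (natural minor): F minor (i), G diminished (ii°), A♭ major (III), B♭ minor (iv), C minor (v), D♭ major (VI), E♭ major (VII).
Matching root and quality in both lists: C minor, F minor, A♭ major.
That gives 3 common triads.

3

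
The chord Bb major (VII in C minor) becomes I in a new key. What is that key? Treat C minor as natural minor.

The numeral I denotes a major triad on scale degree 1. With Bb on degree 1, the tonic of the new key is Bb.
Degree 1 carries a major triad in major keys, so the destination is Bb major.
Check: the diatonic triads of Bb major are Bb (I), Cm (ii), Dm (iii), Eb (IV), F (V), Gm (vi), Adim (vii°) — Bb major is indeed I.

Bb major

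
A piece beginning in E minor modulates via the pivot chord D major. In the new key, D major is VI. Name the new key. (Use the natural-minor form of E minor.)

F♯ minor

The numeral VI denotes a major triad on scale degree 6. With D on degree 6, the tonic of the new key is F♯.
Degree 6 carries a major triad in minor keys, so the destination is F♯ minor.
Check: the diatonic triads of F♯ minor (natural minor) are F♯m (i), G♯dim (ii°), A (III), Bm (iv), C♯m (v), D (VI), E (VII) — D major is indeed VI.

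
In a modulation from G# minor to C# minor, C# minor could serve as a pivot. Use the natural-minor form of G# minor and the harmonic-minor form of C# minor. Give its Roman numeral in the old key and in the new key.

The scale of G# minor (natural minor) is G# A# B C# D# E F#; C# is degree 4, and the triad built there (C#-E-G#) is minor, so it is iv.
The scale of C# minor (harmonic minor) is C# D# E F# G# A B#; C# is degree 1, and the triad built there (C#-E-G#) is minor, so it is i.

iv in G# minor; i in C# minor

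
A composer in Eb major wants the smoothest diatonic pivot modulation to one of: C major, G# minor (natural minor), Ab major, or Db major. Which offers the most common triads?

Triads of Eb major: Eb (I), Fm (ii), Gm (iii), Ab (IV), Bb (V), Cm (vi), Ddim (vii°).
C major shares 0: none.
G# minor (natural minor) shares 0: none.
Ab major shares 4: Eb, Fm, Ab, Cm.
Db major shares 2: Fm, Ab.
The most common triads (4) are shared with Ab major.

Ab major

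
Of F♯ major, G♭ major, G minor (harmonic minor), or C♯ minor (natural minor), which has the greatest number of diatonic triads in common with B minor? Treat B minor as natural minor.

Triads of B minor (natural minor): Bm (i), C♯dim (ii°), D (III), Em (iv), F♯m (v), G (VI), A (VII).
F♯ major shares 0: none.
G♭ major shares 0: none.
G minor (harmonic minor) shares 1: D.
C♯ minor (natural minor) shares 2: F♯m, A.
The most common triads (2) are shared with C♯ minor.

C♯ minor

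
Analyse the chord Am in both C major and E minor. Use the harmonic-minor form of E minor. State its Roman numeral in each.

vi in C major; iv in E minor

The scale of C major is C D E F G A B; A is degree 6, and the triad built there (A-C-E) is minor, so it is vi.
The scale of E minor (harmonic minor) is E F♯ G A B C D♯; A is degree 4, and the triad built there (A-C-E) is minor, so it is iv.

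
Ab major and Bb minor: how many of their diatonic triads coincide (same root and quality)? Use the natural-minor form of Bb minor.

Diatonic triads of Ab major: Ab major (I), Bb minor (ii), C minor (iii), Db major (IV), Eb major (V), F minor (vi), G diminished (vii°).
Diatonic triads of Bb minor (natural minor): Bb minor (i), C diminished (ii°), Db major (III), Eb minor (iv), F minor (v), Gb major (VI), Ab major (VII).
Matching root and quality in both lists: Ab major, Bb minor, Db major, F minor.
That gives 4 common triads.

4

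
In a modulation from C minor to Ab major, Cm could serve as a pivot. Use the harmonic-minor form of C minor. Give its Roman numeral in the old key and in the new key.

The scale of C minor (harmonic minor) is C D Eb F G Ab B; C is degree 1, and the triad built there (C-Eb-G) is minor, so it is i.
The scale of Ab major is Ab Bb C Db Eb F G; C is degree 3, and the triad built there (C-Eb-G) is minor, so it is iii.

i in C minor; iii in Ab major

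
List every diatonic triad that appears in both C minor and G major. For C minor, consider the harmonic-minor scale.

Triads in C minor (harmonic minor): Cm (i), Ddim (ii°), Ebaug (III+), Fm (iv), G (V), Ab (VI), Bdim (vii°).
Triads in G major: G (I), Am (ii), Bm (iii), C (IV), D (V), Em (vi), F#dim (vii°).
Shared triads with their functions: G (V in C minor, I in G major).

G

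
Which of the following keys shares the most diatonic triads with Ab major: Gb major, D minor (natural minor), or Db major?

Triads of Ab major: Ab (I), Bbm (ii), Cm (iii), Db (IV), Eb (V), Fm (vi), Gdim (vii°).
Gb major shares 2: Bbm, Db.
D minor (natural minor) shares 0: none.
Db major shares 4: Ab, Bbm, Db, Fm.
The most common triads (4) are shared with Db major.

Db major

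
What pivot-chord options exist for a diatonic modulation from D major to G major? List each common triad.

D, Em, G, Bm

Triads in D major: D (I), Em (ii), F#m (iii), G (IV), A (V), Bm (vi), C#dim (vii°).
Triads in G major: G (I), Am (ii), Bm (iii), C (IV), D (V), Em (vi), F#dim (vii°).
Shared triads with their functions: D (I in D major, V in G major); Em (ii in D major, vi in G major); G (IV in D major, I in G major); Bm (vi in D major, iii in G major).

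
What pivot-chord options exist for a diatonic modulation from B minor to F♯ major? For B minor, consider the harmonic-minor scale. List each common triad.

Triads in B minor (harmonic minor): Bm (i), C♯dim (ii°), Daug (III+), Em (iv), F♯ (V), G (VI), A♯dim (vii°).
Triads in F♯ major: F♯ (I), G♯m (ii), A♯m (iii), B (IV), C♯ (V), D♯m (vi), E♯dim (vii°).
Shared triads with their functions: F♯ (V in B minor, I in F♯ major).

F♯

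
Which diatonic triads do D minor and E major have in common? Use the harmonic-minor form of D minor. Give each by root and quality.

A

Triads in D minor (harmonic minor): Dm (i), Edim (ii°), Faug (III+), Gm (iv), A (V), B♭ (VI), C♯dim (vii°).
Triads in E major: E (I), F♯m (ii), G♯m (iii), A (IV), B (V), C♯m (vi), D♯dim (vii°).
Shared triads with their functions: A (V in D minor, IV in E major).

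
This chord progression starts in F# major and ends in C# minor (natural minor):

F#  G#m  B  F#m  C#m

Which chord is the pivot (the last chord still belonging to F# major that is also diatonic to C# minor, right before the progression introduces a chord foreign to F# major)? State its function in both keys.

B — IV in F# major, VII in C# minor

Chords diatonic to F# major: F#, G#m, A#m, B, C#, D#m, E#dim.
Reading the progression, the first chord not in that set is F#m, so the modulation leaves F# major there.
The chord immediately before F#m is B, which is diatonic to both keys: IV in F# major and VII in C# minor.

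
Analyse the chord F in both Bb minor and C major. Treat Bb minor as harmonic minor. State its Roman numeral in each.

V in Bb minor; IV in C major

The scale of Bb minor (harmonic minor) is Bb C Db Eb F Gb A; F is degree 5, and the triad built there (F-A-C) is major, so it is V.
The scale of C major is C D E F G A B; F is degree 4, and the triad built there (F-A-C) is major, so it is IV.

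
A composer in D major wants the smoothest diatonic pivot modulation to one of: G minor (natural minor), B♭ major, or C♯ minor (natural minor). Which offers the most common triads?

C♯ minor

Triads of D major: D (I), Em (ii), F♯m (iii), G (IV), A (V), Bm (vi), C♯dim (vii°).
G minor (natural minor) shares 0: none.
B♭ major shares 0: none.
C♯ minor (natural minor) shares 2: F♯m, A.
The most common triads (2) are shared with C♯ minor.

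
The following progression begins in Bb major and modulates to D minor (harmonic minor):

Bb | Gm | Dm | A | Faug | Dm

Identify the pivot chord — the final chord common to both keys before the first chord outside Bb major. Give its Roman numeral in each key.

Dm — iii in Bb major, i in D minor

Chords diatonic to Bb major: Bb, Cm, Dm, Eb, F, Gm, Adim.
Reading the progression, the first chord not in that set is A, so the modulation leaves Bb major there.
The chord immediately before A is Dm, which is diatonic to both keys: iii in Bb major and i in D minor.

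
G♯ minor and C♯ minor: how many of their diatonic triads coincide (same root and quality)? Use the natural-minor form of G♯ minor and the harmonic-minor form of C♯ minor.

Diatonic triads of G♯ minor (natural minor): G♯m (i), A♯dim (ii°), B (III), C♯m (iv), D♯m (v), E (VI), F♯ (VII).
Diatonic triads of C♯ minor (harmonic minor): C♯m (i), D♯dim (ii°), Eaug (III+), F♯m (iv), G♯ (V), A (VI), B♯dim (vii°).
Matching root and quality in both lists: C♯m.
That gives 1 common triad.

1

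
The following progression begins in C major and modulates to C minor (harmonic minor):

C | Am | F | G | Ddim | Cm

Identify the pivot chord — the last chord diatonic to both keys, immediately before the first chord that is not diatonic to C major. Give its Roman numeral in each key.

Chords diatonic to C major: C, Dm, Em, F, G, Am, Bdim.
Reading the progression, the first chord not in that set is Ddim, so the modulation leaves C major there.
The chord immediately before Ddim is G, which is diatonic to both keys: V in C major and V in C minor.

G — V in C major, V in C minor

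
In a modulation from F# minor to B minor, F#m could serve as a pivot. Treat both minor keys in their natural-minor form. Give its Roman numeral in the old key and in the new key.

The scale of F# minor (natural minor) is F# G# A B C# D E; F# is degree 1, and the triad built there (F#-A-C#) is minor, so it is i.
The scale of B minor (natural minor) is B C# D E F# G A; F# is degree 5, and the triad built there (F#-A-C#) is minor, so it is v.

i in F# minor; v in B minor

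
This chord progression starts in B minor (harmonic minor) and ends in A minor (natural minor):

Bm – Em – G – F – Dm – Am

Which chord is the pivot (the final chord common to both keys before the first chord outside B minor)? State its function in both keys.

G — VI in B minor, VII in A minor

Chords diatonic to B minor: Bm, C#dim, Daug, Em, F#, G, A#dim.
Reading the progression, the first chord not in that set is F, so the modulation leaves B minor there.
The chord immediately before F is G, which is diatonic to both keys: VI in B minor and VII in A minor.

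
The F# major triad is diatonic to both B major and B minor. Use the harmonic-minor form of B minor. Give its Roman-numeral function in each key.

V in B major; V in B minor

The scale of B major is B C# D# E F# G# A#; F# is degree 5, and the triad built there (F#-A#-C#) is major, so it is V.
The scale of B minor (harmonic minor) is B C# D E F# G A#; F# is degree 5, and the triad built there (F#-A#-C#) is major, so it is V.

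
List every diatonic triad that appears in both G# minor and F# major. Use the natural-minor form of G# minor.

G#m, B, D#m, F#

Triads in G# minor (natural minor): G#m (i), A#dim (ii°), B (III), C#m (iv), D#m (v), E (VI), F# (VII).
Triads in F# major: F# (I), G#m (ii), A#m (iii), B (IV), C# (V), D#m (vi), E#dim (vii°).
Shared triads with their functions: G#m (i in G# minor, ii in F# major); B (III in G# minor, IV in F# major); D#m (v in G# minor, vi in F# major); F# (VII in G# minor, I in F# major).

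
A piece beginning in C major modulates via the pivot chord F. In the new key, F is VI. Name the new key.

A minor

The numeral VI denotes a major triad on scale degree 6. With F on degree 6, the tonic of the new key is A.
Degree 6 carries a major triad in minor keys, so the destination is A minor.
Check: the diatonic triads of A minor (natural minor) are Am (i), Bdim (ii°), C (III), Dm (iv), Em (v), F (VI), G (VII) — F is indeed VI.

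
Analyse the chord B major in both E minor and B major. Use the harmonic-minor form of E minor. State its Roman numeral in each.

V in E minor; I in B major

The scale of E minor (harmonic minor) is E F# G A B C D#; B is degree 5, and the triad built there (B-D#-F#) is major, so it is V.
The scale of B major is B C# D# E F# G# A#; B is degree 1, and the triad built there (B-D#-F#) is major, so it is I.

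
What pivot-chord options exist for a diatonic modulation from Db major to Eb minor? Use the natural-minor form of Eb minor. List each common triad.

Triads in Db major: Db (I), Ebm (ii), Fm (iii), Gb (IV), Ab (V), Bbm (vi), Cdim (vii°).
Triads in Eb minor (natural minor): Ebm (i), Fdim (ii°), Gb (III), Abm (iv), Bbm (v), Cb (VI), Db (VII).
Shared triads with their functions: Db (I in Db major, VII in Eb minor); Ebm (ii in Db major, i in Eb minor); Gb (IV in Db major, III in Eb minor); Bbm (vi in Db major, v in Eb minor).

Db, Ebm, Gb, Bbm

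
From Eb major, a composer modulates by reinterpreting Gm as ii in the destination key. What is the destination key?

The numeral ii denotes a minor triad on scale degree 2. With G on degree 2, the tonic of the new key is F.
Degree 2 carries a minor triad in major keys, so the destination is F major.
Check: the diatonic triads of F major are F (I), Gm (ii), Am (iii), Bb (IV), C (V), Dm (vi), Edim (vii°) — Gm is indeed ii.

F major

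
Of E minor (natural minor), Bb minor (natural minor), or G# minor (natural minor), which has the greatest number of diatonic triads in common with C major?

Triads of C major: C major (I), D minor (ii), E minor (iii), F major (IV), G major (V), A minor (vi), B diminished (vii°).
E minor (natural minor) shares 4: C, Em, G, Am.
Bb minor (natural minor) shares 0: none.
G# minor (natural minor) shares 0: none.
The most common triads (4) are shared with E minor.

E minor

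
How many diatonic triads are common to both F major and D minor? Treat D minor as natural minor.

7

Diatonic triads of F major: F (I), Gm (ii), Am (iii), Bb (IV), C (V), Dm (vi), Edim (vii°).
Diatonic triads of D minor (natural minor): Dm (i), Edim (ii°), F (III), Gm (iv), Am (v), Bb (VI), C (VII).
Matching root and quality in both lists: F, Gm, Am, Bb, C, Dm, Edim.
That gives 7 common triads.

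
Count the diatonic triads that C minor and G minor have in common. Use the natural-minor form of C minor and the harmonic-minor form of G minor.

Diatonic triads of C minor (natural minor): C minor (i), D diminished (ii°), Eb major (III), F minor (iv), G minor (v), Ab major (VI), Bb major (VII).
Diatonic triads of G minor (harmonic minor): G minor (i), A diminished (ii°), Bb augmented (III+), C minor (iv), D major (V), Eb major (VI), F# diminished (vii°).
Matching root and quality in both lists: C minor, Eb major, G minor.
That gives 3 common triads.

3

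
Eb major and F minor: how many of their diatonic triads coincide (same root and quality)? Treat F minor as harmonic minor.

Diatonic triads of Eb major: Eb (I), Fm (ii), Gm (iii), Ab (IV), Bb (V), Cm (vi), Ddim (vii°).
Diatonic triads of F minor (harmonic minor): Fm (i), Gdim (ii°), Abaug (III+), Bbm (iv), C (V), Db (VI), Edim (vii°).
Matching root and quality in both lists: Fm.
That gives 1 common triad.

1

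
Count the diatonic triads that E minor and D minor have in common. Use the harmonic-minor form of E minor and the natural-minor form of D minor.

2

Diatonic triads of E minor (harmonic minor): E minor (i), F♯ diminished (ii°), G augmented (III+), A minor (iv), B major (V), C major (VI), D♯ diminished (vii°).
Diatonic triads of D minor (natural minor): D minor (i), E diminished (ii°), F major (III), G minor (iv), A minor (v), B♭ major (VI), C major (VII).
Matching root and quality in both lists: A minor, C major.
That gives 2 common triads.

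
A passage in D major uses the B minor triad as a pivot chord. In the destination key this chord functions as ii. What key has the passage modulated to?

The numeral ii denotes a minor triad on scale degree 2. With B on degree 2, the tonic of the new key is A.
Degree 2 carries a minor triad in major keys, so the destination is A major.
Check: the diatonic triads of A major are A (I), Bm (ii), C♯m (iii), D (IV), E (V), F♯m (vi), G♯dim (vii°) — B minor is indeed ii.

A major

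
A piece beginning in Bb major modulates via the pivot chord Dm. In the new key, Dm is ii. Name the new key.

The numeral ii denotes a minor triad on scale degree 2. With D on degree 2, the tonic of the new key is C.
Degree 2 carries a minor triad in major keys, so the destination is C major.
Check: the diatonic triads of C major are C (I), Dm (ii), Em (iii), F (IV), G (V), Am (vi), Bdim (vii°) — Dm is indeed ii.

C major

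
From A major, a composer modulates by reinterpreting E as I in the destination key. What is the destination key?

E major

The numeral I denotes a major triad on scale degree 1. With E on degree 1, the tonic of the new key is E.
Degree 1 carries a major triad in major keys, so the destination is E major.
Check: the diatonic triads of E major are E (I), F#m (ii), G#m (iii), A (IV), B (V), C#m (vi), D#dim (vii°) — E is indeed I.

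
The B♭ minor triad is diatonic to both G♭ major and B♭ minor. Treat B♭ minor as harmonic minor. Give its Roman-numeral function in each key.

The scale of G♭ major is G♭ A♭ B♭ C♭ D♭ E♭ F; B♭ is degree 3, and the triad built there (B♭-D♭-F) is minor, so it is iii.
The scale of B♭ minor (harmonic minor) is B♭ C D♭ E♭ F G♭ A; B♭ is degree 1, and the triad built there (B♭-D♭-F) is minor, so it is i.

iii in G♭ major; i in B♭ minor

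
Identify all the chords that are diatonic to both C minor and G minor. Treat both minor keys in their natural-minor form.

Triads in C minor (natural minor): Cm (i), Ddim (ii°), E♭ (III), Fm (iv), Gm (v), A♭ (VI), B♭ (VII).
Triads in G minor (natural minor): Gm (i), Adim (ii°), B♭ (III), Cm (iv), Dm (v), E♭ (VI), F (VII).
Shared triads with their functions: Cm (i in C minor, iv in G minor); E♭ (III in C minor, VI in G minor); Gm (v in C minor, i in G minor); B♭ (VII in C minor, III in G minor).

Cm, E♭, Gm, B♭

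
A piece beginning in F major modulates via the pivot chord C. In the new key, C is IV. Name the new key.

G major

The numeral IV denotes a major triad on scale degree 4. With C on degree 4, the tonic of the new key is G.
Degree 4 carries a major triad in major keys, so the destination is G major.
Check: the diatonic triads of G major are G (I), Am (ii), Bm (iii), C (IV), D (V), Em (vi), F#dim (vii°) — C is indeed IV.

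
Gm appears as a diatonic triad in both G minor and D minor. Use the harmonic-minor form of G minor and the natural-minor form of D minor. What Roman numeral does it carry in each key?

i in G minor; iv in D minor

The scale of G minor (harmonic minor) is G A Bb C D Eb F#; G is degree 1, and the triad built there (G-Bb-D) is minor, so it is i.
The scale of D minor (natural minor) is D E F G A Bb C; G is degree 4, and the triad built there (G-Bb-D) is minor, so it is iv.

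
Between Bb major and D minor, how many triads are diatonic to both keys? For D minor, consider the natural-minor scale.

Diatonic triads of Bb major: Bb major (I), C minor (ii), D minor (iii), Eb major (IV), F major (V), G minor (vi), A diminished (vii°).
Diatonic triads of D minor (natural minor): D minor (i), E diminished (ii°), F major (III), G minor (iv), A minor (v), Bb major (VI), C major (VII).
Matching root and quality in both lists: Bb major, D minor, F major, G minor.
That gives 4 common triads.

4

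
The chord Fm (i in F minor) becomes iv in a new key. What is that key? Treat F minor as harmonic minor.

The numeral iv denotes a minor triad on scale degree 4. With F on degree 4, the tonic of the new key is C.
Degree 4 carries a minor triad in minor keys, so the destination is C minor.
Check: the diatonic triads of C minor (natural minor) are Cm (i), Ddim (ii°), E♭ (III), Fm (iv), Gm (v), A♭ (VI), B♭ (VII) — Fm is indeed iv.

C minor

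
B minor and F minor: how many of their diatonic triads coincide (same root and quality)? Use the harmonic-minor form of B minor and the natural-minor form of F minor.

Diatonic triads of B minor (harmonic minor): B minor (i), C# diminished (ii°), D augmented (III+), E minor (iv), F# major (V), G major (VI), A# diminished (vii°).
Diatonic triads of F minor (natural minor): F minor (i), G diminished (ii°), Ab major (III), Bb minor (iv), C minor (v), Db major (VI), Eb major (VII).
No triad has the same root and quality in both keys.

0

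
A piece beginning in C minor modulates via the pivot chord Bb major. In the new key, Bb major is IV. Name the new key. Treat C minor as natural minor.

The numeral IV denotes a major triad on scale degree 4. With Bb on degree 4, the tonic of the new key is F.
Degree 4 carries a major triad in major keys, so the destination is F major.
Check: the diatonic triads of F major are F (I), Gm (ii), Am (iii), Bb (IV), C (V), Dm (vi), Edim (vii°) — Bb major is indeed IV.

F major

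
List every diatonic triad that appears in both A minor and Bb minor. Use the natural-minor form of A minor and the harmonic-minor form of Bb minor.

F

Triads in A minor (natural minor): A minor (i), B diminished (ii°), C major (III), D minor (iv), E minor (v), F major (VI), G major (VII).
Triads in Bb minor (harmonic minor): Bb minor (i), C diminished (ii°), Db augmented (III+), Eb minor (iv), F major (V), Gb major (VI), A diminished (vii°).
Shared triads with their functions: F major (VI in A minor, V in Bb minor).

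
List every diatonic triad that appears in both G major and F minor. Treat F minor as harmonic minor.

C

Triads in G major: G (I), Am (ii), Bm (iii), C (IV), D (V), Em (vi), F#dim (vii°).
Triads in F minor (harmonic minor): Fm (i), Gdim (ii°), Abaug (III+), Bbm (iv), C (V), Db (VI), Edim (vii°).
Shared triads with their functions: C (IV in G major, V in F minor).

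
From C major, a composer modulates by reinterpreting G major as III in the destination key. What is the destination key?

E minor

The numeral III denotes a major triad on scale degree 3. With G on degree 3, the tonic of the new key is E.
Degree 3 carries a major triad in natural-minor keys, so the destination is E minor.
Check: the diatonic triads of E minor (natural minor) are Em (i), F#dim (ii°), G (III), Am (iv), Bm (v), C (VI), D (VII) — G major is indeed III.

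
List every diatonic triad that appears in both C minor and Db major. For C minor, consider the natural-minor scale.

Fm, Ab

Triads in C minor (natural minor): C minor (i), D diminished (ii°), Eb major (III), F minor (iv), G minor (v), Ab major (VI), Bb major (VII).
Triads in Db major: Db major (I), Eb minor (ii), F minor (iii), Gb major (IV), Ab major (V), Bb minor (vi), C diminished (vii°).
Shared triads with their functions: F minor (iv in C minor, iii in Db major); Ab major (VI in C minor, V in Db major).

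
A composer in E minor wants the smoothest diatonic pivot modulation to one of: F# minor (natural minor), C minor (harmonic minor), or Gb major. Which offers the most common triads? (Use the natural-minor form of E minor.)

Triads of E minor (natural minor): Em (i), F#dim (ii°), G (III), Am (iv), Bm (v), C (VI), D (VII).
F# minor (natural minor) shares 2: Bm, D.
C minor (harmonic minor) shares 1: G.
Gb major shares 0: none.
The most common triads (2) are shared with F# minor.

F# minor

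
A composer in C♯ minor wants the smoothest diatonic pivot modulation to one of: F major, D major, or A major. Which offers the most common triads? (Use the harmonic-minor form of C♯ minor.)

A major

Triads of C♯ minor (harmonic minor): C♯ minor (i), D♯ diminished (ii°), E augmented (III+), F♯ minor (iv), G♯ major (V), A major (VI), B♯ diminished (vii°).
F major shares 0: none.
D major shares 2: F♯m, A.
A major shares 3: C♯m, F♯m, A.
The most common triads (3) are shared with A major.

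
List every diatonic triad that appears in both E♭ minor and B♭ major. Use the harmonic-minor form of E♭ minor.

B♭

Triads in E♭ minor (harmonic minor): E♭m (i), Fdim (ii°), G♭aug (III+), A♭m (iv), B♭ (V), C♭ (VI), Ddim (vii°).
Triads in B♭ major: B♭ (I), Cm (ii), Dm (iii), E♭ (IV), F (V), Gm (vi), Adim (vii°).
Shared triads with their functions: B♭ (V in E♭ minor, I in B♭ major).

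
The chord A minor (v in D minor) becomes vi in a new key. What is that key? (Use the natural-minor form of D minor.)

C major

The numeral vi denotes a minor triad on scale degree 6. With A on degree 6, the tonic of the new key is C.
Degree 6 carries a minor triad in major keys, so the destination is C major.
Check: the diatonic triads of C major are C (I), Dm (ii), Em (iii), F (IV), G (V), Am (vi), Bdim (vii°) — A minor is indeed vi.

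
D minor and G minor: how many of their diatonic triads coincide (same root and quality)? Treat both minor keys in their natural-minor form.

4

Diatonic triads of D minor (natural minor): D minor (i), E diminished (ii°), F major (III), G minor (iv), A minor (v), B♭ major (VI), C major (VII).
Diatonic triads of G minor (natural minor): G minor (i), A diminished (ii°), B♭ major (III), C minor (iv), D minor (v), E♭ major (VI), F major (VII).
Matching root and quality in both lists: D minor, F major, G minor, B♭ major.
That gives 4 common triads.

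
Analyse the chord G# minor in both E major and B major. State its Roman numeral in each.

The scale of E major is E F# G# A B C# D#; G# is degree 3, and the triad built there (G#-B-D#) is minor, so it is iii.
The scale of B major is B C# D# E F# G# A#; G# is degree 6, and the triad built there (G#-B-D#) is minor, so it is vi.

iii in E major; vi in B major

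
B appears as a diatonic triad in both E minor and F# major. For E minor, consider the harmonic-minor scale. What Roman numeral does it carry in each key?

The scale of E minor (harmonic minor) is E F# G A B C D#; B is degree 5, and the triad built there (B-D#-F#) is major, so it is V.
The scale of F# major is F# G# A# B C# D# E#; B is degree 4, and the triad built there (B-D#-F#) is major, so it is IV.

V in E minor; IV in F# major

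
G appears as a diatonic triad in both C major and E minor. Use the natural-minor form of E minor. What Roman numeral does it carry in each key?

V in C major; III in E minor

The scale of C major is C D E F G A B; G is degree 5, and the triad built there (G-B-D) is major, so it is V.
The scale of E minor (natural minor) is E F♯ G A B C D; G is degree 3, and the triad built there (G-B-D) is major, so it is III.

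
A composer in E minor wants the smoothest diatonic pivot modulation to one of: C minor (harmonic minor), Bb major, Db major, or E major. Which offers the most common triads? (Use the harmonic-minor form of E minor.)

E major

Triads of E minor (harmonic minor): E minor (i), F# diminished (ii°), G augmented (III+), A minor (iv), B major (V), C major (VI), D# diminished (vii°).
C minor (harmonic minor) shares 0: none.
Bb major shares 0: none.
Db major shares 0: none.
E major shares 2: B, D#dim.
The most common triads (2) are shared with E major.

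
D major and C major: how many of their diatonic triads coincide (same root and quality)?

2

Diatonic triads of D major: D (I), Em (ii), F#m (iii), G (IV), A (V), Bm (vi), C#dim (vii°).
Diatonic triads of C major: C (I), Dm (ii), Em (iii), F (IV), G (V), Am (vi), Bdim (vii°).
Matching root and quality in both lists: Em, G.
That gives 2 common triads.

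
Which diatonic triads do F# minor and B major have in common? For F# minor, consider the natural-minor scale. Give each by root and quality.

Triads in F# minor (natural minor): F#m (i), G#dim (ii°), A (III), Bm (iv), C#m (v), D (VI), E (VII).
Triads in B major: B (I), C#m (ii), D#m (iii), E (IV), F# (V), G#m (vi), A#dim (vii°).
Shared triads with their functions: C#m (v in F# minor, ii in B major); E (VII in F# minor, IV in B major).

C#m, E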